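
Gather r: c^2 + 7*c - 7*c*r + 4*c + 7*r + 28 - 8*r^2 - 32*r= c^2 + 11*c - 8*r^2 + r*(-7*c - 25) + 28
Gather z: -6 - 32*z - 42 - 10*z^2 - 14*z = -10*z^2 - 46*z - 48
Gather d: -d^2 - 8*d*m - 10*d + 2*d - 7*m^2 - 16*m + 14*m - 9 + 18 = -d^2 + d*(-8*m - 8) - 7*m^2 - 2*m + 9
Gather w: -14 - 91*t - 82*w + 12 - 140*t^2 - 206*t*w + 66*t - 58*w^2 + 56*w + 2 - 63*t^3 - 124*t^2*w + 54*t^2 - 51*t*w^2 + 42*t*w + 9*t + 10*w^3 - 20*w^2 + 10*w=-63*t^3 - 86*t^2 - 16*t + 10*w^3 + w^2*(-51*t - 78) + w*(-124*t^2 - 164*t - 16)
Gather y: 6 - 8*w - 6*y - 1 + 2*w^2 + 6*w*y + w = 2*w^2 - 7*w + y*(6*w - 6) + 5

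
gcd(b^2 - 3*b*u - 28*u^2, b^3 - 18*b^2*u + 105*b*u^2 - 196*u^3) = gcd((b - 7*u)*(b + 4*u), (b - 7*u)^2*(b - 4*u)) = -b + 7*u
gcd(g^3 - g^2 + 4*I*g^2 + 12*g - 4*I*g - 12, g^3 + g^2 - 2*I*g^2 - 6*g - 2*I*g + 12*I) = g - 2*I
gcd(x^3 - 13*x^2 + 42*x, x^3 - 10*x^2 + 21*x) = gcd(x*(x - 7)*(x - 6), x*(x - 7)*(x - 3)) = x^2 - 7*x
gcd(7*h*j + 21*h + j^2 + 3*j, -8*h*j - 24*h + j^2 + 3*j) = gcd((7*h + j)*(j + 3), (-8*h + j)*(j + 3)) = j + 3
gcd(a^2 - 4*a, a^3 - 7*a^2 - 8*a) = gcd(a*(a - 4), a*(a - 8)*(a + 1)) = a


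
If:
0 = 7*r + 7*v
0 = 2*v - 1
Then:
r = -1/2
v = 1/2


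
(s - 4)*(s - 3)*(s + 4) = s^3 - 3*s^2 - 16*s + 48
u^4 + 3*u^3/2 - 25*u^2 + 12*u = u*(u - 4)*(u - 1/2)*(u + 6)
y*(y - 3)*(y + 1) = y^3 - 2*y^2 - 3*y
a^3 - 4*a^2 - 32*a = a*(a - 8)*(a + 4)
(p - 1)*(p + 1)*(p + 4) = p^3 + 4*p^2 - p - 4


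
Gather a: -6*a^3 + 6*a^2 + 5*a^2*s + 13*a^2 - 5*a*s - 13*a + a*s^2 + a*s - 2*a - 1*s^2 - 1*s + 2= -6*a^3 + a^2*(5*s + 19) + a*(s^2 - 4*s - 15) - s^2 - s + 2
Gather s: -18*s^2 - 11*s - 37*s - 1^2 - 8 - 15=-18*s^2 - 48*s - 24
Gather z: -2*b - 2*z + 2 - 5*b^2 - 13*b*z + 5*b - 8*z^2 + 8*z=-5*b^2 + 3*b - 8*z^2 + z*(6 - 13*b) + 2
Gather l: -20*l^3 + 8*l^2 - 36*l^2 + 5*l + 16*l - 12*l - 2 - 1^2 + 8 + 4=-20*l^3 - 28*l^2 + 9*l + 9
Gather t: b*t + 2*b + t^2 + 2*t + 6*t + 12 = 2*b + t^2 + t*(b + 8) + 12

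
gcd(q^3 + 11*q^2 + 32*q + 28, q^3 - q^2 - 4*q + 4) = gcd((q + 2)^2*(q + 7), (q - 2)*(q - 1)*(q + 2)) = q + 2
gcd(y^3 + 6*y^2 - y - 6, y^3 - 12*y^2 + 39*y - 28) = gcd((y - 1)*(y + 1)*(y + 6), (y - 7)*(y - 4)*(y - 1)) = y - 1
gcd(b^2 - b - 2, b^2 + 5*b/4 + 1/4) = b + 1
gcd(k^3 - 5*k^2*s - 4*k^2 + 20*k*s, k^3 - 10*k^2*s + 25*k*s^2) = -k^2 + 5*k*s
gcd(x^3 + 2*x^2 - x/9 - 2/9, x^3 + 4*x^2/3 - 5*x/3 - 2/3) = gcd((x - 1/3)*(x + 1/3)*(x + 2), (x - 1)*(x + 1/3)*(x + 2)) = x^2 + 7*x/3 + 2/3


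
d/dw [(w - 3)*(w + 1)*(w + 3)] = 3*w^2 + 2*w - 9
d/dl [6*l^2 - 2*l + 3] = 12*l - 2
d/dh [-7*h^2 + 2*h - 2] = 2 - 14*h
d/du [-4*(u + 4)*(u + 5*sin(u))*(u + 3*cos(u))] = 4*(u + 4)*(u + 5*sin(u))*(3*sin(u) - 1) - 4*(u + 4)*(u + 3*cos(u))*(5*cos(u) + 1) - 4*(u + 5*sin(u))*(u + 3*cos(u))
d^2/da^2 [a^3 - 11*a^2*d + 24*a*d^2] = 6*a - 22*d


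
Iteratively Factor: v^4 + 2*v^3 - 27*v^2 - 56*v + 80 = (v + 4)*(v^3 - 2*v^2 - 19*v + 20) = (v - 1)*(v + 4)*(v^2 - v - 20) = (v - 5)*(v - 1)*(v + 4)*(v + 4)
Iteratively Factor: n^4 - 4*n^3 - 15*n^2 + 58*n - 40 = (n - 2)*(n^3 - 2*n^2 - 19*n + 20) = (n - 5)*(n - 2)*(n^2 + 3*n - 4) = (n - 5)*(n - 2)*(n + 4)*(n - 1)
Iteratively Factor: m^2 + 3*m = (m)*(m + 3)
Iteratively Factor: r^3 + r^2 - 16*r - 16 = (r + 4)*(r^2 - 3*r - 4) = (r - 4)*(r + 4)*(r + 1)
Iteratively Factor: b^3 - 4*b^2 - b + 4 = (b + 1)*(b^2 - 5*b + 4) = (b - 1)*(b + 1)*(b - 4)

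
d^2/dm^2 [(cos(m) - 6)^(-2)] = 2*(-6*cos(m) - cos(2*m) + 2)/(cos(m) - 6)^4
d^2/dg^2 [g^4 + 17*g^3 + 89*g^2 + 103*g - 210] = 12*g^2 + 102*g + 178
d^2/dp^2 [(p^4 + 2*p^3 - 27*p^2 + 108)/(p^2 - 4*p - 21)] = 2*(p^6 - 12*p^5 - 15*p^4 + 638*p^3 + 1773*p^2 + 1350*p - 7911)/(p^6 - 12*p^5 - 15*p^4 + 440*p^3 + 315*p^2 - 5292*p - 9261)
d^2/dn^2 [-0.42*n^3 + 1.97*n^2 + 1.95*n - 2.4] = 3.94 - 2.52*n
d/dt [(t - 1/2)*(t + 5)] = 2*t + 9/2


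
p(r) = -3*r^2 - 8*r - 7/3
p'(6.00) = -44.00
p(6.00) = -158.33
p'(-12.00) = 64.00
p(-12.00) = -338.33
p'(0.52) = -11.12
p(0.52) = -7.30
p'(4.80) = -36.80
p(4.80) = -109.85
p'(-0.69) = -3.86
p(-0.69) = 1.76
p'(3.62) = -29.72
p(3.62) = -70.61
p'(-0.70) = -3.80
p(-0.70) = 1.80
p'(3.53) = -29.18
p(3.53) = -67.96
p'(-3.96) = 15.76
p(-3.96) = -17.70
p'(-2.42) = 6.52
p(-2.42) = -0.54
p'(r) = -6*r - 8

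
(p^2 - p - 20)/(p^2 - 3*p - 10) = (p + 4)/(p + 2)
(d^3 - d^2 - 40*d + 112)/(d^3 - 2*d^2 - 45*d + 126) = (d^2 - 8*d + 16)/(d^2 - 9*d + 18)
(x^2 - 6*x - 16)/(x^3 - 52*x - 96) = 1/(x + 6)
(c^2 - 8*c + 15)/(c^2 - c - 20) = (c - 3)/(c + 4)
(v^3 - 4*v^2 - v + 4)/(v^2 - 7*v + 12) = (v^2 - 1)/(v - 3)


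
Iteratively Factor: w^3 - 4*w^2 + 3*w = (w)*(w^2 - 4*w + 3) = w*(w - 3)*(w - 1)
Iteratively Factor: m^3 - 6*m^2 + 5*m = (m - 5)*(m^2 - m) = m*(m - 5)*(m - 1)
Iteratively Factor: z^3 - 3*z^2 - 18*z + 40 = (z - 2)*(z^2 - z - 20) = (z - 5)*(z - 2)*(z + 4)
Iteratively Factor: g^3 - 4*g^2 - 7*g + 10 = (g - 5)*(g^2 + g - 2) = (g - 5)*(g - 1)*(g + 2)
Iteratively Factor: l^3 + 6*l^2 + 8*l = (l)*(l^2 + 6*l + 8) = l*(l + 4)*(l + 2)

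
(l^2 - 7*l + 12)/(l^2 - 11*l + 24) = (l - 4)/(l - 8)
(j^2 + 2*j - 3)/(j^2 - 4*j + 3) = (j + 3)/(j - 3)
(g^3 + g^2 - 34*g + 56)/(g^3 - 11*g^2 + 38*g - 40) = (g + 7)/(g - 5)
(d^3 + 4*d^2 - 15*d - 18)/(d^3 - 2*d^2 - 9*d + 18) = (d^2 + 7*d + 6)/(d^2 + d - 6)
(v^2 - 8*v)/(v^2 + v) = (v - 8)/(v + 1)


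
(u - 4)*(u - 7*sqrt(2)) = u^2 - 7*sqrt(2)*u - 4*u + 28*sqrt(2)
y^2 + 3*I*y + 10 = (y - 2*I)*(y + 5*I)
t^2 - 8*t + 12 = (t - 6)*(t - 2)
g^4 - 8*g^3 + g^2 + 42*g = g*(g - 7)*(g - 3)*(g + 2)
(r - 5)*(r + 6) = r^2 + r - 30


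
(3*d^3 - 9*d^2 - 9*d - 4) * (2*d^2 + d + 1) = 6*d^5 - 15*d^4 - 24*d^3 - 26*d^2 - 13*d - 4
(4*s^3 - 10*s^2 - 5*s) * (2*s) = 8*s^4 - 20*s^3 - 10*s^2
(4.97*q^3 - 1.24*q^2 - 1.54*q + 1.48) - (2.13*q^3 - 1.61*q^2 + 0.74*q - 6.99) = 2.84*q^3 + 0.37*q^2 - 2.28*q + 8.47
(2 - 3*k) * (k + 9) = -3*k^2 - 25*k + 18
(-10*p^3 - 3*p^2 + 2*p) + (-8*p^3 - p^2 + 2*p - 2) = -18*p^3 - 4*p^2 + 4*p - 2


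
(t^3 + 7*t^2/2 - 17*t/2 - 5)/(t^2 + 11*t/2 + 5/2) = t - 2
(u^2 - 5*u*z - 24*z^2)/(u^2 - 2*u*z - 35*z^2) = (-u^2 + 5*u*z + 24*z^2)/(-u^2 + 2*u*z + 35*z^2)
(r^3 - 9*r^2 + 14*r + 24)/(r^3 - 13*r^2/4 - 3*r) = 4*(r^2 - 5*r - 6)/(r*(4*r + 3))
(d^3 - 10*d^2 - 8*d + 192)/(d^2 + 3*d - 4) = (d^2 - 14*d + 48)/(d - 1)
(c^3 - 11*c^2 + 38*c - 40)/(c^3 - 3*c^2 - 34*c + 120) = (c - 2)/(c + 6)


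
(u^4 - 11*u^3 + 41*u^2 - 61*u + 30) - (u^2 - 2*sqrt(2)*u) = u^4 - 11*u^3 + 40*u^2 - 61*u + 2*sqrt(2)*u + 30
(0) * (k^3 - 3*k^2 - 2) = 0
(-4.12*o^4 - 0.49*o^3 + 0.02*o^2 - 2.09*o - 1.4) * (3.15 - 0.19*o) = 0.7828*o^5 - 12.8849*o^4 - 1.5473*o^3 + 0.4601*o^2 - 6.3175*o - 4.41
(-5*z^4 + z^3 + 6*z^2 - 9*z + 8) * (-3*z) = 15*z^5 - 3*z^4 - 18*z^3 + 27*z^2 - 24*z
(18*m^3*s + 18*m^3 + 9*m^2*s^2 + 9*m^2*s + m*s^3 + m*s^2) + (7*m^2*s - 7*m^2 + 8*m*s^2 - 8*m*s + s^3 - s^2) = 18*m^3*s + 18*m^3 + 9*m^2*s^2 + 16*m^2*s - 7*m^2 + m*s^3 + 9*m*s^2 - 8*m*s + s^3 - s^2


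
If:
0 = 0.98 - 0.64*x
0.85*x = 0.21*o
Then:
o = 6.20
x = 1.53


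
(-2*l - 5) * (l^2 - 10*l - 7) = -2*l^3 + 15*l^2 + 64*l + 35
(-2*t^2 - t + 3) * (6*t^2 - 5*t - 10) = -12*t^4 + 4*t^3 + 43*t^2 - 5*t - 30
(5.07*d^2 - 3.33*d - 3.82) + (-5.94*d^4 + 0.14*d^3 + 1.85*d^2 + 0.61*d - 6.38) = -5.94*d^4 + 0.14*d^3 + 6.92*d^2 - 2.72*d - 10.2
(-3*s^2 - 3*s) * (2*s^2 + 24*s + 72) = -6*s^4 - 78*s^3 - 288*s^2 - 216*s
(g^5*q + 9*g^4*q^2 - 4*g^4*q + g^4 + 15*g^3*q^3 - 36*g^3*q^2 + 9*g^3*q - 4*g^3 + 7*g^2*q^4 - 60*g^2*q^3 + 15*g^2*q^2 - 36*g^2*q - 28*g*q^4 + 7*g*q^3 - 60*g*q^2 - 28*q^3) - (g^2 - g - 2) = g^5*q + 9*g^4*q^2 - 4*g^4*q + g^4 + 15*g^3*q^3 - 36*g^3*q^2 + 9*g^3*q - 4*g^3 + 7*g^2*q^4 - 60*g^2*q^3 + 15*g^2*q^2 - 36*g^2*q - g^2 - 28*g*q^4 + 7*g*q^3 - 60*g*q^2 + g - 28*q^3 + 2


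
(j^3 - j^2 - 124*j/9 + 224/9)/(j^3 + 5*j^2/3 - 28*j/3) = (j - 8/3)/j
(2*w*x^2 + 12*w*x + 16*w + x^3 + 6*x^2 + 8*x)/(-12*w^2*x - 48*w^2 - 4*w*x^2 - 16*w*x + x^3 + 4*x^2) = (x + 2)/(-6*w + x)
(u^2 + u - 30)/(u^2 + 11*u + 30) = (u - 5)/(u + 5)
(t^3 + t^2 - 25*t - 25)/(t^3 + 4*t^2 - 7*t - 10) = (t - 5)/(t - 2)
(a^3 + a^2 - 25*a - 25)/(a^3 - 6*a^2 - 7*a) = (a^2 - 25)/(a*(a - 7))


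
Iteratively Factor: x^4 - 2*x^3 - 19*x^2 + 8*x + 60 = (x + 2)*(x^3 - 4*x^2 - 11*x + 30) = (x - 2)*(x + 2)*(x^2 - 2*x - 15) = (x - 5)*(x - 2)*(x + 2)*(x + 3)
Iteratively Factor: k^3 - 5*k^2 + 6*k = (k - 3)*(k^2 - 2*k) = (k - 3)*(k - 2)*(k)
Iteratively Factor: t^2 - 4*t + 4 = (t - 2)*(t - 2)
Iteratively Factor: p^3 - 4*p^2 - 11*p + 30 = (p - 5)*(p^2 + p - 6) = (p - 5)*(p + 3)*(p - 2)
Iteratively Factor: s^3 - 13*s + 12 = (s + 4)*(s^2 - 4*s + 3) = (s - 3)*(s + 4)*(s - 1)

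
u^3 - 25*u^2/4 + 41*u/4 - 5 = (u - 4)*(u - 5/4)*(u - 1)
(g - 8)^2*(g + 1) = g^3 - 15*g^2 + 48*g + 64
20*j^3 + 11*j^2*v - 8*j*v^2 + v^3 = (-5*j + v)*(-4*j + v)*(j + v)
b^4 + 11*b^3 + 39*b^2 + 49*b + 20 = (b + 1)^2*(b + 4)*(b + 5)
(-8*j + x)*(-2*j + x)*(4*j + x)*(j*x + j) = 64*j^4*x + 64*j^4 - 24*j^3*x^2 - 24*j^3*x - 6*j^2*x^3 - 6*j^2*x^2 + j*x^4 + j*x^3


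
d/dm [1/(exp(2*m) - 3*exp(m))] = (3 - 2*exp(m))*exp(-m)/(exp(m) - 3)^2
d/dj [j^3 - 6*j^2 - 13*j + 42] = 3*j^2 - 12*j - 13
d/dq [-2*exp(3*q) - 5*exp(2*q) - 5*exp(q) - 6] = (-6*exp(2*q) - 10*exp(q) - 5)*exp(q)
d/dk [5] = 0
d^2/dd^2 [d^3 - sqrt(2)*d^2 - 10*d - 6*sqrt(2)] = 6*d - 2*sqrt(2)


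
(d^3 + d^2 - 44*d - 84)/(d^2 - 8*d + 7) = (d^2 + 8*d + 12)/(d - 1)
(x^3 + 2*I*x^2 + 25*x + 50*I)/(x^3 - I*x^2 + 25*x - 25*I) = (x + 2*I)/(x - I)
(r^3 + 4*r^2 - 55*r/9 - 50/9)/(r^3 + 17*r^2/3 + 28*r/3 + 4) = (3*r^2 + 10*r - 25)/(3*(r^2 + 5*r + 6))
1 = 1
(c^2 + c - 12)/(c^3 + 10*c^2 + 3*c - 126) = (c + 4)/(c^2 + 13*c + 42)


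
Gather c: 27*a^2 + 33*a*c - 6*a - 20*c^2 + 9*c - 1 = 27*a^2 - 6*a - 20*c^2 + c*(33*a + 9) - 1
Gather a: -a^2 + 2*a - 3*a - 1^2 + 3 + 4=-a^2 - a + 6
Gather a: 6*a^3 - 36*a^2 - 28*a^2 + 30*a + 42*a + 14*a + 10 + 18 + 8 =6*a^3 - 64*a^2 + 86*a + 36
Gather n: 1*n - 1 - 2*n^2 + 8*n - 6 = -2*n^2 + 9*n - 7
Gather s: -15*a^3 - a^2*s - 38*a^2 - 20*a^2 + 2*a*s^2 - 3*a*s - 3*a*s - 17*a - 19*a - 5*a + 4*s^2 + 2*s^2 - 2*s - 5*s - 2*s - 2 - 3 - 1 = -15*a^3 - 58*a^2 - 41*a + s^2*(2*a + 6) + s*(-a^2 - 6*a - 9) - 6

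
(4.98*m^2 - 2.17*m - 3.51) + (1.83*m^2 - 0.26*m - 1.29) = 6.81*m^2 - 2.43*m - 4.8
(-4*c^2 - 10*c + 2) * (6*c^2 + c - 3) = -24*c^4 - 64*c^3 + 14*c^2 + 32*c - 6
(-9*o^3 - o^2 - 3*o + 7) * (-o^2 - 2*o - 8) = 9*o^5 + 19*o^4 + 77*o^3 + 7*o^2 + 10*o - 56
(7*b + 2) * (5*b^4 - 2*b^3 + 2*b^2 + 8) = 35*b^5 - 4*b^4 + 10*b^3 + 4*b^2 + 56*b + 16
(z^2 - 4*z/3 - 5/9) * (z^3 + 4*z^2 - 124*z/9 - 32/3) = z^5 + 8*z^4/3 - 59*z^3/3 + 148*z^2/27 + 1772*z/81 + 160/27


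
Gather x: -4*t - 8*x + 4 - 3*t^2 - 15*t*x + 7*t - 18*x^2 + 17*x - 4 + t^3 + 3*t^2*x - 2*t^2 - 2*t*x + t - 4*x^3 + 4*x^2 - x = t^3 - 5*t^2 + 4*t - 4*x^3 - 14*x^2 + x*(3*t^2 - 17*t + 8)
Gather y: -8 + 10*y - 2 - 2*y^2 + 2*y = -2*y^2 + 12*y - 10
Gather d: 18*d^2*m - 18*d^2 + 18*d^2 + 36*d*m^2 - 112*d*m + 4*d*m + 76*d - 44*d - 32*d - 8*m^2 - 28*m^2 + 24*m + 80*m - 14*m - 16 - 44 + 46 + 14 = 18*d^2*m + d*(36*m^2 - 108*m) - 36*m^2 + 90*m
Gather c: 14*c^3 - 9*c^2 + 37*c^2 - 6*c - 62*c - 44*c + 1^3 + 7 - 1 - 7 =14*c^3 + 28*c^2 - 112*c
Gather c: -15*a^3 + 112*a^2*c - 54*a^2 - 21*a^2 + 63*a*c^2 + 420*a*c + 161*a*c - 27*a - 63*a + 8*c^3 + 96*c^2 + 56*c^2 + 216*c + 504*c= -15*a^3 - 75*a^2 - 90*a + 8*c^3 + c^2*(63*a + 152) + c*(112*a^2 + 581*a + 720)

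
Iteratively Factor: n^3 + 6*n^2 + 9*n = (n + 3)*(n^2 + 3*n) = n*(n + 3)*(n + 3)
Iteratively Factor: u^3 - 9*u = (u)*(u^2 - 9) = u*(u - 3)*(u + 3)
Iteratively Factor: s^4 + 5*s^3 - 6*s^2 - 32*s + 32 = (s + 4)*(s^3 + s^2 - 10*s + 8) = (s - 2)*(s + 4)*(s^2 + 3*s - 4) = (s - 2)*(s + 4)^2*(s - 1)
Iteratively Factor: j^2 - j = (j - 1)*(j)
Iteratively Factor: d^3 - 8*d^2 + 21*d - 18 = (d - 3)*(d^2 - 5*d + 6) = (d - 3)*(d - 2)*(d - 3)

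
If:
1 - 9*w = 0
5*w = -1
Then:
No Solution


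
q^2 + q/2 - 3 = (q - 3/2)*(q + 2)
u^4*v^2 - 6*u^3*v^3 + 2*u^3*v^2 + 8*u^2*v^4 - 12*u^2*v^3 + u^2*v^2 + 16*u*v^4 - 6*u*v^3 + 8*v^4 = (u - 4*v)*(u - 2*v)*(u*v + v)^2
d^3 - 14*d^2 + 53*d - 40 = (d - 8)*(d - 5)*(d - 1)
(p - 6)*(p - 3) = p^2 - 9*p + 18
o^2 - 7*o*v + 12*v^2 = (o - 4*v)*(o - 3*v)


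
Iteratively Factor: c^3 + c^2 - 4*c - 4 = (c + 1)*(c^2 - 4) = (c - 2)*(c + 1)*(c + 2)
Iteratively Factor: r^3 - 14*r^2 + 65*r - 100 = (r - 5)*(r^2 - 9*r + 20) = (r - 5)*(r - 4)*(r - 5)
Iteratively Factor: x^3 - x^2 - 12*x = (x)*(x^2 - x - 12) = x*(x + 3)*(x - 4)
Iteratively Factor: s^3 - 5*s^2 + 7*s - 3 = (s - 1)*(s^2 - 4*s + 3) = (s - 3)*(s - 1)*(s - 1)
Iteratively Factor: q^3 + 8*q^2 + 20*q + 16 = (q + 2)*(q^2 + 6*q + 8) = (q + 2)^2*(q + 4)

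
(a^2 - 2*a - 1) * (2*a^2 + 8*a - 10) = 2*a^4 + 4*a^3 - 28*a^2 + 12*a + 10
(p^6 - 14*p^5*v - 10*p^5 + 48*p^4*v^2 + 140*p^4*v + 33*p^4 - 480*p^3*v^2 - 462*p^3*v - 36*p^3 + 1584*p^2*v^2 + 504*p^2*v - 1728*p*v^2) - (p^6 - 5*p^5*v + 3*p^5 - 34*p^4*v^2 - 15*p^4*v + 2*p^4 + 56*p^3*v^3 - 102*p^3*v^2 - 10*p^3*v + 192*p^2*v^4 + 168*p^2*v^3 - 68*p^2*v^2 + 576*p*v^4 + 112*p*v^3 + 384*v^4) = -9*p^5*v - 13*p^5 + 82*p^4*v^2 + 155*p^4*v + 31*p^4 - 56*p^3*v^3 - 378*p^3*v^2 - 452*p^3*v - 36*p^3 - 192*p^2*v^4 - 168*p^2*v^3 + 1652*p^2*v^2 + 504*p^2*v - 576*p*v^4 - 112*p*v^3 - 1728*p*v^2 - 384*v^4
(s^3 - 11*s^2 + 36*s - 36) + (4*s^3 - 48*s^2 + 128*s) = 5*s^3 - 59*s^2 + 164*s - 36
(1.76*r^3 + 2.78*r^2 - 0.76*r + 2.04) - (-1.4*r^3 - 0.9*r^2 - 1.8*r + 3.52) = 3.16*r^3 + 3.68*r^2 + 1.04*r - 1.48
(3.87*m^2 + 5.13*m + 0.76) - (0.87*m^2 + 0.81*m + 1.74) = 3.0*m^2 + 4.32*m - 0.98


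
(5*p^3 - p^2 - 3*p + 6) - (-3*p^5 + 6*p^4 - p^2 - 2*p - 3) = 3*p^5 - 6*p^4 + 5*p^3 - p + 9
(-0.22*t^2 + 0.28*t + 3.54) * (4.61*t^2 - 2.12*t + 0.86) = -1.0142*t^4 + 1.7572*t^3 + 15.5366*t^2 - 7.264*t + 3.0444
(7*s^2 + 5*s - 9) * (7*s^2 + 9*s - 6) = 49*s^4 + 98*s^3 - 60*s^2 - 111*s + 54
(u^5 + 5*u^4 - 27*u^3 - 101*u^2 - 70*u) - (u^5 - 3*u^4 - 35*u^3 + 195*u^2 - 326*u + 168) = 8*u^4 + 8*u^3 - 296*u^2 + 256*u - 168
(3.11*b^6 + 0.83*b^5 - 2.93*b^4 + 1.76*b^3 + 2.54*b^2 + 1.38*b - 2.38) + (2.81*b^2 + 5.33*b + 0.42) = 3.11*b^6 + 0.83*b^5 - 2.93*b^4 + 1.76*b^3 + 5.35*b^2 + 6.71*b - 1.96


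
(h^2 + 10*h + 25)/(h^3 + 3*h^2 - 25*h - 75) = (h + 5)/(h^2 - 2*h - 15)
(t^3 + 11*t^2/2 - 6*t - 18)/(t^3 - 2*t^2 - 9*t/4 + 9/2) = 2*(t + 6)/(2*t - 3)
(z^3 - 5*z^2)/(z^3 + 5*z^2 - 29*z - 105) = z^2/(z^2 + 10*z + 21)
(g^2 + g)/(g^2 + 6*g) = (g + 1)/(g + 6)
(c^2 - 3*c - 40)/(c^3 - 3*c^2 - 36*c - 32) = (c + 5)/(c^2 + 5*c + 4)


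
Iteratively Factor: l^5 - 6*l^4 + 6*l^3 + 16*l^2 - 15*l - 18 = (l + 1)*(l^4 - 7*l^3 + 13*l^2 + 3*l - 18) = (l + 1)^2*(l^3 - 8*l^2 + 21*l - 18) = (l - 3)*(l + 1)^2*(l^2 - 5*l + 6) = (l - 3)*(l - 2)*(l + 1)^2*(l - 3)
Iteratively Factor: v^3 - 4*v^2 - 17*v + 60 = (v + 4)*(v^2 - 8*v + 15) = (v - 5)*(v + 4)*(v - 3)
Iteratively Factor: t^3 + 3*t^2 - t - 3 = (t + 3)*(t^2 - 1) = (t - 1)*(t + 3)*(t + 1)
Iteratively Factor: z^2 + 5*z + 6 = (z + 2)*(z + 3)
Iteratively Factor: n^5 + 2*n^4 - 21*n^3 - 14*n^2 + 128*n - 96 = (n + 4)*(n^4 - 2*n^3 - 13*n^2 + 38*n - 24) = (n + 4)^2*(n^3 - 6*n^2 + 11*n - 6) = (n - 1)*(n + 4)^2*(n^2 - 5*n + 6) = (n - 2)*(n - 1)*(n + 4)^2*(n - 3)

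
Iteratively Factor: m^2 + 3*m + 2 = (m + 1)*(m + 2)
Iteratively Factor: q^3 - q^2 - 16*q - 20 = (q + 2)*(q^2 - 3*q - 10) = (q - 5)*(q + 2)*(q + 2)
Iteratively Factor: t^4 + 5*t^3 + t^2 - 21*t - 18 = (t + 1)*(t^3 + 4*t^2 - 3*t - 18) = (t + 1)*(t + 3)*(t^2 + t - 6) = (t + 1)*(t + 3)^2*(t - 2)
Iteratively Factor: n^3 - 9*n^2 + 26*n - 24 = (n - 2)*(n^2 - 7*n + 12) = (n - 4)*(n - 2)*(n - 3)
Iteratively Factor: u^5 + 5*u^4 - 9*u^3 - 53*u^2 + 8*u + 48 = (u + 4)*(u^4 + u^3 - 13*u^2 - u + 12) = (u + 4)^2*(u^3 - 3*u^2 - u + 3) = (u - 3)*(u + 4)^2*(u^2 - 1) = (u - 3)*(u + 1)*(u + 4)^2*(u - 1)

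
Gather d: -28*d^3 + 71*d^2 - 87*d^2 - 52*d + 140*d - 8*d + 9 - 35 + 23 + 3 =-28*d^3 - 16*d^2 + 80*d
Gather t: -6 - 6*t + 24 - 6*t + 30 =48 - 12*t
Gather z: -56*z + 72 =72 - 56*z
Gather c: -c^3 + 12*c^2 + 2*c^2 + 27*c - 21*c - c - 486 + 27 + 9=-c^3 + 14*c^2 + 5*c - 450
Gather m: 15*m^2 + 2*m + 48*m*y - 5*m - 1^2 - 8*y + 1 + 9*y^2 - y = 15*m^2 + m*(48*y - 3) + 9*y^2 - 9*y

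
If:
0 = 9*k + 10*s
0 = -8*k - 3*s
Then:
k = 0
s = 0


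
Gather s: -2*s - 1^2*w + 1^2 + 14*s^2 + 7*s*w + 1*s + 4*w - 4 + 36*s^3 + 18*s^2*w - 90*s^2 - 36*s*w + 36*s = 36*s^3 + s^2*(18*w - 76) + s*(35 - 29*w) + 3*w - 3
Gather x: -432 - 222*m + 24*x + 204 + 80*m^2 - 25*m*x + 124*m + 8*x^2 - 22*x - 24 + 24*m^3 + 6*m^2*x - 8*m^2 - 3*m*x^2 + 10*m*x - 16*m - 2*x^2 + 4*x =24*m^3 + 72*m^2 - 114*m + x^2*(6 - 3*m) + x*(6*m^2 - 15*m + 6) - 252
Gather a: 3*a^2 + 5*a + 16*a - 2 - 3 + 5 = 3*a^2 + 21*a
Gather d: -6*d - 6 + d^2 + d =d^2 - 5*d - 6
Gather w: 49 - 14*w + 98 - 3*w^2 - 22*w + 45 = -3*w^2 - 36*w + 192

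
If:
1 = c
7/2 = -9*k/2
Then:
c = 1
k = -7/9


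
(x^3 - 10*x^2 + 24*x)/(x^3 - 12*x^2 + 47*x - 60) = x*(x - 6)/(x^2 - 8*x + 15)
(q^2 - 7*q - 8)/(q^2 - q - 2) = (q - 8)/(q - 2)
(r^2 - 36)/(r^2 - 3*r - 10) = (36 - r^2)/(-r^2 + 3*r + 10)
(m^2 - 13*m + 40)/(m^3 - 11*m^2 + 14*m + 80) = 1/(m + 2)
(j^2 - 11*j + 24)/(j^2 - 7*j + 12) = (j - 8)/(j - 4)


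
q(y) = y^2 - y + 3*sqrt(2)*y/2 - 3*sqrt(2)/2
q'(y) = 2*y - 1 + 3*sqrt(2)/2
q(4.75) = 25.77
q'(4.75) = 10.62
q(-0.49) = -2.43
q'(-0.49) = 0.14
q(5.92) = 39.56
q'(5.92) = 12.96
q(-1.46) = -1.63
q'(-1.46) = -1.80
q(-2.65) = 1.93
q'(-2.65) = -4.18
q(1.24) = 0.81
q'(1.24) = 3.60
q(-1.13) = -2.11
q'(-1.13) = -1.14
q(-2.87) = 2.90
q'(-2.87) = -4.62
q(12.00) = 155.33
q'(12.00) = 25.12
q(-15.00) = 206.06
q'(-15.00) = -28.88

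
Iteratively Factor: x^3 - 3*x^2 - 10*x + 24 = (x - 2)*(x^2 - x - 12) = (x - 4)*(x - 2)*(x + 3)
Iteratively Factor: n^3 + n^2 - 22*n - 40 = (n - 5)*(n^2 + 6*n + 8) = (n - 5)*(n + 4)*(n + 2)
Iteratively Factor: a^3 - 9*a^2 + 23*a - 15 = (a - 3)*(a^2 - 6*a + 5) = (a - 3)*(a - 1)*(a - 5)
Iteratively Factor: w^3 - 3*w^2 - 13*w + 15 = (w + 3)*(w^2 - 6*w + 5) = (w - 1)*(w + 3)*(w - 5)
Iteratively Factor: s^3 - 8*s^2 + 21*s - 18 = (s - 2)*(s^2 - 6*s + 9) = (s - 3)*(s - 2)*(s - 3)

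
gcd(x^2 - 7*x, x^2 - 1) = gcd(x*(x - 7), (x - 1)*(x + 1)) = 1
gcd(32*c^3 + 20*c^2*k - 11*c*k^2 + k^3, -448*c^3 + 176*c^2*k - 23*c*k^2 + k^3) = 8*c - k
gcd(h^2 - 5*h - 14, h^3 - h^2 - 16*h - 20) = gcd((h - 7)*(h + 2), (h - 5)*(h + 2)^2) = h + 2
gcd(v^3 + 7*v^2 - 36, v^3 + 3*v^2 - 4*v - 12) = v^2 + v - 6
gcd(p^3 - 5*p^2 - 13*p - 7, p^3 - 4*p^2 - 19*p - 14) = p^2 - 6*p - 7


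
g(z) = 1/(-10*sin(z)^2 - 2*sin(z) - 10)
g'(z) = (20*sin(z)*cos(z) + 2*cos(z))/(-10*sin(z)^2 - 2*sin(z) - 10)^2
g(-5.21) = -0.05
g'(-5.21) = 0.02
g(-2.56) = -0.08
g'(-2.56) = 0.05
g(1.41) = -0.05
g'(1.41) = 0.01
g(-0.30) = -0.10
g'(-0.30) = -0.04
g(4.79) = -0.06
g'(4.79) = -0.00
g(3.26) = -0.10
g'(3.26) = 0.00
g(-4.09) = -0.05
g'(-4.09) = -0.03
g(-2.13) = -0.06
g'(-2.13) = 0.03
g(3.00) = -0.10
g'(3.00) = -0.04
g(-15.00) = -0.08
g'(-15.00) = 0.05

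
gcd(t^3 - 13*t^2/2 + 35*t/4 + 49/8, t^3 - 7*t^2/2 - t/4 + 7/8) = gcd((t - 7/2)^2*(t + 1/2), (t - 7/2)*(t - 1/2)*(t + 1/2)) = t^2 - 3*t - 7/4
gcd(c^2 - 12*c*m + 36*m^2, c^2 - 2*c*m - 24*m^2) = c - 6*m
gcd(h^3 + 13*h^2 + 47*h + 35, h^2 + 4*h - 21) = h + 7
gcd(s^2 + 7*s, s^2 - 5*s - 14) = 1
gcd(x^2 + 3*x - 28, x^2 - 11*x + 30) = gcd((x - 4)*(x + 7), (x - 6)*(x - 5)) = 1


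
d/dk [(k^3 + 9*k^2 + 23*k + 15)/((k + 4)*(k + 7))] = (k^4 + 22*k^3 + 160*k^2 + 474*k + 479)/(k^4 + 22*k^3 + 177*k^2 + 616*k + 784)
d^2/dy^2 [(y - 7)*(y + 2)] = 2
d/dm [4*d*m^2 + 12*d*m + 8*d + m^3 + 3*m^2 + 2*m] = 8*d*m + 12*d + 3*m^2 + 6*m + 2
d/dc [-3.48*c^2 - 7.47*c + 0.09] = -6.96*c - 7.47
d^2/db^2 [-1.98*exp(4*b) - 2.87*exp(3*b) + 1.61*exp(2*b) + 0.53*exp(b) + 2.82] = (-31.68*exp(3*b) - 25.83*exp(2*b) + 6.44*exp(b) + 0.53)*exp(b)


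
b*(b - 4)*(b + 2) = b^3 - 2*b^2 - 8*b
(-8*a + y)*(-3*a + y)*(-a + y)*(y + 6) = -24*a^3*y - 144*a^3 + 35*a^2*y^2 + 210*a^2*y - 12*a*y^3 - 72*a*y^2 + y^4 + 6*y^3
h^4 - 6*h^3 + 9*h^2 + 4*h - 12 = (h - 3)*(h - 2)^2*(h + 1)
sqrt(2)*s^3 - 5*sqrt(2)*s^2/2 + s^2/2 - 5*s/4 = s*(s - 5/2)*(sqrt(2)*s + 1/2)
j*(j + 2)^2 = j^3 + 4*j^2 + 4*j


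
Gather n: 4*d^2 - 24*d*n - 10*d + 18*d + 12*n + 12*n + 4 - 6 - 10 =4*d^2 + 8*d + n*(24 - 24*d) - 12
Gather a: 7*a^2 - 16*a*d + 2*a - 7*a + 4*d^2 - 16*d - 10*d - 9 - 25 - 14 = 7*a^2 + a*(-16*d - 5) + 4*d^2 - 26*d - 48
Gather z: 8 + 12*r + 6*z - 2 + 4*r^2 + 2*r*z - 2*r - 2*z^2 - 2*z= 4*r^2 + 10*r - 2*z^2 + z*(2*r + 4) + 6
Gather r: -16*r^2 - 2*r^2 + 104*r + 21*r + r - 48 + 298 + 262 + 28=-18*r^2 + 126*r + 540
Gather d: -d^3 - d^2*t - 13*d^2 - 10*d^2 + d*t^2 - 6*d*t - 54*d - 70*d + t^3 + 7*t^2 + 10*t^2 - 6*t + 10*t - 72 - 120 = -d^3 + d^2*(-t - 23) + d*(t^2 - 6*t - 124) + t^3 + 17*t^2 + 4*t - 192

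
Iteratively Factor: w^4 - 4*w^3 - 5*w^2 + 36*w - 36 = (w - 2)*(w^3 - 2*w^2 - 9*w + 18) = (w - 2)*(w + 3)*(w^2 - 5*w + 6) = (w - 3)*(w - 2)*(w + 3)*(w - 2)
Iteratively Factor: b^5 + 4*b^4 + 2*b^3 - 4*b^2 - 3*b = (b + 1)*(b^4 + 3*b^3 - b^2 - 3*b) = (b + 1)^2*(b^3 + 2*b^2 - 3*b) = (b + 1)^2*(b + 3)*(b^2 - b) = (b - 1)*(b + 1)^2*(b + 3)*(b)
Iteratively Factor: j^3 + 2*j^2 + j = (j + 1)*(j^2 + j) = j*(j + 1)*(j + 1)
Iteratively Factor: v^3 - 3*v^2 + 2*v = (v - 2)*(v^2 - v) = v*(v - 2)*(v - 1)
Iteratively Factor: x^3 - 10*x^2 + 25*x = (x - 5)*(x^2 - 5*x) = (x - 5)^2*(x)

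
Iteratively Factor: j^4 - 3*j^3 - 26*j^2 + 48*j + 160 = (j + 4)*(j^3 - 7*j^2 + 2*j + 40) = (j + 2)*(j + 4)*(j^2 - 9*j + 20) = (j - 4)*(j + 2)*(j + 4)*(j - 5)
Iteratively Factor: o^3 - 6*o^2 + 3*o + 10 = (o - 5)*(o^2 - o - 2) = (o - 5)*(o - 2)*(o + 1)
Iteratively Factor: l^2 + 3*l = (l + 3)*(l)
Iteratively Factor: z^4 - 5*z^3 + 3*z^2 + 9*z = (z - 3)*(z^3 - 2*z^2 - 3*z) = (z - 3)*(z + 1)*(z^2 - 3*z) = (z - 3)^2*(z + 1)*(z)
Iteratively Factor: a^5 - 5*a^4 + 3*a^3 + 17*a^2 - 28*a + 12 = (a - 1)*(a^4 - 4*a^3 - a^2 + 16*a - 12) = (a - 2)*(a - 1)*(a^3 - 2*a^2 - 5*a + 6) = (a - 3)*(a - 2)*(a - 1)*(a^2 + a - 2) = (a - 3)*(a - 2)*(a - 1)*(a + 2)*(a - 1)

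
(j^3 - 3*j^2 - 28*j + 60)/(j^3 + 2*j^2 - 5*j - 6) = (j^2 - j - 30)/(j^2 + 4*j + 3)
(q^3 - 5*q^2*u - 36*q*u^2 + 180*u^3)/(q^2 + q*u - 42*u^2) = (q^2 + q*u - 30*u^2)/(q + 7*u)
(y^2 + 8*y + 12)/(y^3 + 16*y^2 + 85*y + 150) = (y + 2)/(y^2 + 10*y + 25)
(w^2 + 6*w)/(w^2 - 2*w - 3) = w*(w + 6)/(w^2 - 2*w - 3)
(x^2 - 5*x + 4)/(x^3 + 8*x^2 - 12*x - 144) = (x - 1)/(x^2 + 12*x + 36)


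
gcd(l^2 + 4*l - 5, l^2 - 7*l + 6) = l - 1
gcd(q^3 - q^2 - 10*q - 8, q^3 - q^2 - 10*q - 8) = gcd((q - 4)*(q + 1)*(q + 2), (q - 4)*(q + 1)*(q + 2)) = q^3 - q^2 - 10*q - 8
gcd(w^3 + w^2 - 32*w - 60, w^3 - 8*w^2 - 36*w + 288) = w - 6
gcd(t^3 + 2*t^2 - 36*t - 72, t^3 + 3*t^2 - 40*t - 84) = t^2 - 4*t - 12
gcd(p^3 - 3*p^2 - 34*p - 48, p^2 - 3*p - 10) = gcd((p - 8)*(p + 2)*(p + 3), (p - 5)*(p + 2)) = p + 2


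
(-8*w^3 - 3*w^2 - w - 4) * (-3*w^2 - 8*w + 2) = 24*w^5 + 73*w^4 + 11*w^3 + 14*w^2 + 30*w - 8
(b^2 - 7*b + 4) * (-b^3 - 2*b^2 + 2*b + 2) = -b^5 + 5*b^4 + 12*b^3 - 20*b^2 - 6*b + 8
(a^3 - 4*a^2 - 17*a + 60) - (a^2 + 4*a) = a^3 - 5*a^2 - 21*a + 60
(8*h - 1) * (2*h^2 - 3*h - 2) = 16*h^3 - 26*h^2 - 13*h + 2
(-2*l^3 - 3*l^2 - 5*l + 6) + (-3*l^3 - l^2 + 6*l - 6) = -5*l^3 - 4*l^2 + l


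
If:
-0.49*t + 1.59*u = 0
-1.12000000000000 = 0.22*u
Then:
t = -16.52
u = -5.09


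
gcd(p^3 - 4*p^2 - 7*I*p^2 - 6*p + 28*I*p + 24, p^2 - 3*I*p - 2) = p - I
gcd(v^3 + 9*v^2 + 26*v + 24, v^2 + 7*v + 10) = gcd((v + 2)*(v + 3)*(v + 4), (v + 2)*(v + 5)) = v + 2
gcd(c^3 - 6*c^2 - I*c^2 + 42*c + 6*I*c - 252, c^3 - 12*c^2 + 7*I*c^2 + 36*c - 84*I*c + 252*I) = c - 6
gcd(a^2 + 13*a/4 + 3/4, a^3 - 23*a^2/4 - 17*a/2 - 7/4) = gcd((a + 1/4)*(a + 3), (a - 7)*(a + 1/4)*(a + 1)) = a + 1/4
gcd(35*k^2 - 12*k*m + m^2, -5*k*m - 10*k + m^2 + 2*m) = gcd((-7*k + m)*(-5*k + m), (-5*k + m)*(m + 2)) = 5*k - m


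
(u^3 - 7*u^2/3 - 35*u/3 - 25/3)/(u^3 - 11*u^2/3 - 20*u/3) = (3*u^2 + 8*u + 5)/(u*(3*u + 4))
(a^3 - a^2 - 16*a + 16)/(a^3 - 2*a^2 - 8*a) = (a^2 + 3*a - 4)/(a*(a + 2))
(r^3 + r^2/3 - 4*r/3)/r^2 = r + 1/3 - 4/(3*r)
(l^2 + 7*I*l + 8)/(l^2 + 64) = (l - I)/(l - 8*I)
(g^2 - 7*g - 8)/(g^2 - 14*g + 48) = (g + 1)/(g - 6)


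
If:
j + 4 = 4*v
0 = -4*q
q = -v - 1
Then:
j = -8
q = 0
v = -1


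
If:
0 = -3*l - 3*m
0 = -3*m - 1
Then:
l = 1/3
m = -1/3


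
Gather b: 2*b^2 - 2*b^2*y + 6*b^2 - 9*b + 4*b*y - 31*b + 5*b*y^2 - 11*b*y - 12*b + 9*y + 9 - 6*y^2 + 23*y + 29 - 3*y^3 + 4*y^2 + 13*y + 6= b^2*(8 - 2*y) + b*(5*y^2 - 7*y - 52) - 3*y^3 - 2*y^2 + 45*y + 44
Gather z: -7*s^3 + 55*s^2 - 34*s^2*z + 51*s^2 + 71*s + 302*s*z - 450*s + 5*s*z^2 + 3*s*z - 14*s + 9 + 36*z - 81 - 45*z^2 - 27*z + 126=-7*s^3 + 106*s^2 - 393*s + z^2*(5*s - 45) + z*(-34*s^2 + 305*s + 9) + 54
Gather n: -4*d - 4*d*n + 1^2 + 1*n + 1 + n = -4*d + n*(2 - 4*d) + 2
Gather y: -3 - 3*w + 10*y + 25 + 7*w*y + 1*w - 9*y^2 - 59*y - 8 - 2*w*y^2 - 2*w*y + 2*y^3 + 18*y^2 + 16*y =-2*w + 2*y^3 + y^2*(9 - 2*w) + y*(5*w - 33) + 14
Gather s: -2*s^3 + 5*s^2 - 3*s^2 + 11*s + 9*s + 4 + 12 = -2*s^3 + 2*s^2 + 20*s + 16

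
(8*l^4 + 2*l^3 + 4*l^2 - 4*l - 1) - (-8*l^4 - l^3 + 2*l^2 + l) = 16*l^4 + 3*l^3 + 2*l^2 - 5*l - 1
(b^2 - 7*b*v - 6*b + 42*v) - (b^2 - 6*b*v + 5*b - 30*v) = -b*v - 11*b + 72*v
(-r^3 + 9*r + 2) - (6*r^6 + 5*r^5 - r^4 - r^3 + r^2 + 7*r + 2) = -6*r^6 - 5*r^5 + r^4 - r^2 + 2*r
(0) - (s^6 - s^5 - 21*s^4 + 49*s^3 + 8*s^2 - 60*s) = -s^6 + s^5 + 21*s^4 - 49*s^3 - 8*s^2 + 60*s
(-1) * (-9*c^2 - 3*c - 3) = 9*c^2 + 3*c + 3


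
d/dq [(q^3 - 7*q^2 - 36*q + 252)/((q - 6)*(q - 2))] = (q^2 - 4*q + 44)/(q^2 - 4*q + 4)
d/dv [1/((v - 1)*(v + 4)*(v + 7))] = (-(v - 1)*(v + 4) - (v - 1)*(v + 7) - (v + 4)*(v + 7))/((v - 1)^2*(v + 4)^2*(v + 7)^2)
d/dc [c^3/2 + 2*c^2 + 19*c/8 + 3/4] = 3*c^2/2 + 4*c + 19/8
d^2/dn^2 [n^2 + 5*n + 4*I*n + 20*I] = 2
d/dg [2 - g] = -1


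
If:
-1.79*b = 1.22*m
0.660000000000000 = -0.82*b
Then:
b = -0.80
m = 1.18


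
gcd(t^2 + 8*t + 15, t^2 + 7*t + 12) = t + 3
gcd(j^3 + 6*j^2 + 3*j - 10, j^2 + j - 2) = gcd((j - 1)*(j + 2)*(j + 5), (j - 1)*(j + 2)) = j^2 + j - 2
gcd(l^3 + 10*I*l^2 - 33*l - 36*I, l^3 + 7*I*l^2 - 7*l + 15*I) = l + 3*I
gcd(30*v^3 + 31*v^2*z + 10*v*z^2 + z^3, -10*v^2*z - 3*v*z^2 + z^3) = 2*v + z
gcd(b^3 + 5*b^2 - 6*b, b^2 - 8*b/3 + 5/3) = b - 1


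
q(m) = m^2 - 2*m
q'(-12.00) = -26.00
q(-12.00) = 168.00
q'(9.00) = 16.00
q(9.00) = 63.00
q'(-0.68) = -3.36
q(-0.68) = 1.82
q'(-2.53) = -7.06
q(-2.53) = 11.46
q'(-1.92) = -5.84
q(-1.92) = 7.53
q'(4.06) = 6.12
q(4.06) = 8.36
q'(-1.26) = -4.52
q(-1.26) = 4.11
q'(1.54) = 1.08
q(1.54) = -0.71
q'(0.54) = -0.92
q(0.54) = -0.79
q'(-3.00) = -8.00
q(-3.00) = 15.00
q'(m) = 2*m - 2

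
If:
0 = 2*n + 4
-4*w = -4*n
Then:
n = -2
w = -2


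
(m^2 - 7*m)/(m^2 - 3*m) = (m - 7)/(m - 3)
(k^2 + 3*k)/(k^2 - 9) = k/(k - 3)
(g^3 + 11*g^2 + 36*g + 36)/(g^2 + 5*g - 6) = (g^2 + 5*g + 6)/(g - 1)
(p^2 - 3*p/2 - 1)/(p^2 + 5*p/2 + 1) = (p - 2)/(p + 2)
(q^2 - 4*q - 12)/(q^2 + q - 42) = (q + 2)/(q + 7)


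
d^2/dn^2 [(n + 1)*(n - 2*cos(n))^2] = 4*(n + 1)*(n - 2*cos(n))*cos(n) + 2*(n + 1)*(2*sin(n) + 1)^2 + 4*(n - 2*cos(n))*(2*sin(n) + 1)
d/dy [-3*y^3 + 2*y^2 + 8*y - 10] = -9*y^2 + 4*y + 8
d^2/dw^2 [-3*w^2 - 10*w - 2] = -6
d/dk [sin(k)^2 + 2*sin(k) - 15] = 2*(sin(k) + 1)*cos(k)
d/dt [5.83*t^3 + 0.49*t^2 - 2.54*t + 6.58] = 17.49*t^2 + 0.98*t - 2.54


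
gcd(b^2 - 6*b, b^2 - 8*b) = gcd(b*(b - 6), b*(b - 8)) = b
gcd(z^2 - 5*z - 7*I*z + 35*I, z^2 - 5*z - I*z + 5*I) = z - 5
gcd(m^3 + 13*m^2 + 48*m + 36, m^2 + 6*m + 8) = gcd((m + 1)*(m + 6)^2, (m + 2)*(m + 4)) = 1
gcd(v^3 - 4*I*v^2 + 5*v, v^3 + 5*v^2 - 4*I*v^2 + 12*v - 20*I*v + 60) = 1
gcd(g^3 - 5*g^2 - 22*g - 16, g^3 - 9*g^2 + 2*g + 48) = g^2 - 6*g - 16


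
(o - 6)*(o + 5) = o^2 - o - 30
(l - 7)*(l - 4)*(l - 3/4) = l^3 - 47*l^2/4 + 145*l/4 - 21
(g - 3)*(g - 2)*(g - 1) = g^3 - 6*g^2 + 11*g - 6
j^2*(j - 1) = j^3 - j^2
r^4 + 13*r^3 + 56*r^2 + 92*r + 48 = (r + 1)*(r + 2)*(r + 4)*(r + 6)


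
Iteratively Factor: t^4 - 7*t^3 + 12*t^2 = (t)*(t^3 - 7*t^2 + 12*t) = t*(t - 3)*(t^2 - 4*t) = t*(t - 4)*(t - 3)*(t)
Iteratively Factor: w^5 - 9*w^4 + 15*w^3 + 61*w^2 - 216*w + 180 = (w + 3)*(w^4 - 12*w^3 + 51*w^2 - 92*w + 60) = (w - 3)*(w + 3)*(w^3 - 9*w^2 + 24*w - 20) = (w - 5)*(w - 3)*(w + 3)*(w^2 - 4*w + 4) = (w - 5)*(w - 3)*(w - 2)*(w + 3)*(w - 2)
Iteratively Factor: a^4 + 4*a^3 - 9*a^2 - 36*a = (a - 3)*(a^3 + 7*a^2 + 12*a) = a*(a - 3)*(a^2 + 7*a + 12) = a*(a - 3)*(a + 4)*(a + 3)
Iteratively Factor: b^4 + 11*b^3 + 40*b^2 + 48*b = (b + 3)*(b^3 + 8*b^2 + 16*b) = (b + 3)*(b + 4)*(b^2 + 4*b) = (b + 3)*(b + 4)^2*(b)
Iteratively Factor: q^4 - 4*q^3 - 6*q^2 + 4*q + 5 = (q + 1)*(q^3 - 5*q^2 - q + 5) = (q + 1)^2*(q^2 - 6*q + 5) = (q - 1)*(q + 1)^2*(q - 5)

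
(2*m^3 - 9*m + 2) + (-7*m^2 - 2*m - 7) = 2*m^3 - 7*m^2 - 11*m - 5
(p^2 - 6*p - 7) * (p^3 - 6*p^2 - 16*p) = p^5 - 12*p^4 + 13*p^3 + 138*p^2 + 112*p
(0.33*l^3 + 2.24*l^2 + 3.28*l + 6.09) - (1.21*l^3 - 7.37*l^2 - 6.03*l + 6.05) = -0.88*l^3 + 9.61*l^2 + 9.31*l + 0.04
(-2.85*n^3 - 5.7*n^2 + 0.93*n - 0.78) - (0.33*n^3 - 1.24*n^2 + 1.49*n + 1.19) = -3.18*n^3 - 4.46*n^2 - 0.56*n - 1.97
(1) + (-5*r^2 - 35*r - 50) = -5*r^2 - 35*r - 49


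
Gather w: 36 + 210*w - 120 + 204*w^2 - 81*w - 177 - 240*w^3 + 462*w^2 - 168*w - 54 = -240*w^3 + 666*w^2 - 39*w - 315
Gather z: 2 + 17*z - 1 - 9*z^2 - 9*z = -9*z^2 + 8*z + 1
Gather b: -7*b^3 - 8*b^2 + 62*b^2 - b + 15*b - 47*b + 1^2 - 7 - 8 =-7*b^3 + 54*b^2 - 33*b - 14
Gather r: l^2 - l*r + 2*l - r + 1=l^2 + 2*l + r*(-l - 1) + 1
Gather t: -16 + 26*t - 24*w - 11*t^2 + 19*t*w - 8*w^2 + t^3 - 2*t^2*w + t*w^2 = t^3 + t^2*(-2*w - 11) + t*(w^2 + 19*w + 26) - 8*w^2 - 24*w - 16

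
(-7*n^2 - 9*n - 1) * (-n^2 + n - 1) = 7*n^4 + 2*n^3 - n^2 + 8*n + 1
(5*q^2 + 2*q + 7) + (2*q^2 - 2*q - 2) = 7*q^2 + 5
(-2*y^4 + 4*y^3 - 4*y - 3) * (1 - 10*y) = 20*y^5 - 42*y^4 + 4*y^3 + 40*y^2 + 26*y - 3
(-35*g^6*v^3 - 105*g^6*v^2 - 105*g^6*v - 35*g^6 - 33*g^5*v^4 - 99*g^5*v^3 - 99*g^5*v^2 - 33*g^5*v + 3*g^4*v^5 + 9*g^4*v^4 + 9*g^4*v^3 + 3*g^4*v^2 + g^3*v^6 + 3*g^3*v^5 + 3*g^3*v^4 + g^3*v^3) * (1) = -35*g^6*v^3 - 105*g^6*v^2 - 105*g^6*v - 35*g^6 - 33*g^5*v^4 - 99*g^5*v^3 - 99*g^5*v^2 - 33*g^5*v + 3*g^4*v^5 + 9*g^4*v^4 + 9*g^4*v^3 + 3*g^4*v^2 + g^3*v^6 + 3*g^3*v^5 + 3*g^3*v^4 + g^3*v^3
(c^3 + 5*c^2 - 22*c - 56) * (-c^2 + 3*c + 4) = -c^5 - 2*c^4 + 41*c^3 + 10*c^2 - 256*c - 224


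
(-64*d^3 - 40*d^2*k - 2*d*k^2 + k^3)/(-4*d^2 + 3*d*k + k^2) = (16*d^2 + 6*d*k - k^2)/(d - k)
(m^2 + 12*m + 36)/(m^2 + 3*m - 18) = (m + 6)/(m - 3)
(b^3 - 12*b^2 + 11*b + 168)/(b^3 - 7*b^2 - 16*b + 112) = (b^2 - 5*b - 24)/(b^2 - 16)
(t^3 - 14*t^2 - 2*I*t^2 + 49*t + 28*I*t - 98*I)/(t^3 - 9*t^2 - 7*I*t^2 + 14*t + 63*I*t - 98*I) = (t^2 - t*(7 + 2*I) + 14*I)/(t^2 - t*(2 + 7*I) + 14*I)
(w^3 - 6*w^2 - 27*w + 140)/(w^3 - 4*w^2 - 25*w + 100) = (w - 7)/(w - 5)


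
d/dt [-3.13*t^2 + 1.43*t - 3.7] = 1.43 - 6.26*t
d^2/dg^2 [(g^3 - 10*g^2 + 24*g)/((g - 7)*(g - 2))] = 2*(g^3 + 42*g^2 - 420*g + 1064)/(g^6 - 27*g^5 + 285*g^4 - 1485*g^3 + 3990*g^2 - 5292*g + 2744)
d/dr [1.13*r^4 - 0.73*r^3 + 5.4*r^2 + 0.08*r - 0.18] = 4.52*r^3 - 2.19*r^2 + 10.8*r + 0.08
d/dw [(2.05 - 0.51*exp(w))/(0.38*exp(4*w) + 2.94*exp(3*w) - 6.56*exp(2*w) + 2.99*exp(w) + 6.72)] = (0.5814*exp(4*w) - 0.117199999999999*exp(3*w) - 21.4266*exp(2*w) + 26.896*exp(w) - 9.5567)*exp(w)/(0.1444*exp(8*w) + 2.2344*exp(7*w) + 3.658*exp(6*w) - 36.3004*exp(5*w) + 65.722*exp(4*w) + 0.284799999999997*exp(3*w) - 79.2263*exp(2*w) + 40.1856*exp(w) + 45.1584)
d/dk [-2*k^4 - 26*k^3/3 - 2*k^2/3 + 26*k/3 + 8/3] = -8*k^3 - 26*k^2 - 4*k/3 + 26/3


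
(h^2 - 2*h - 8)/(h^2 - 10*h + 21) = (h^2 - 2*h - 8)/(h^2 - 10*h + 21)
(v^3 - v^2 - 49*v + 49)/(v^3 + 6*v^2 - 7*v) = (v - 7)/v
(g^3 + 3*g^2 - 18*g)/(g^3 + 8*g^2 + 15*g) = (g^2 + 3*g - 18)/(g^2 + 8*g + 15)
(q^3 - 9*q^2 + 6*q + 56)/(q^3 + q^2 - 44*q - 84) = (q - 4)/(q + 6)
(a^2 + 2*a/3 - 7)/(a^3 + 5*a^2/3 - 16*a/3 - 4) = (3*a - 7)/(3*a^2 - 4*a - 4)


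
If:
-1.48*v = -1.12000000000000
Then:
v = 0.76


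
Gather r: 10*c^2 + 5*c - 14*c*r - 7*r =10*c^2 + 5*c + r*(-14*c - 7)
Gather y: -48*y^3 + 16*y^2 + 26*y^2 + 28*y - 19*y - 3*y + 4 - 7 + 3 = -48*y^3 + 42*y^2 + 6*y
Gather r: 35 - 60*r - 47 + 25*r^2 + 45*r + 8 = 25*r^2 - 15*r - 4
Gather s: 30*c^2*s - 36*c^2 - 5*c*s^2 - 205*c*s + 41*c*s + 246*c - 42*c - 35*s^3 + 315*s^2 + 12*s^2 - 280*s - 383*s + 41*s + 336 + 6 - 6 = -36*c^2 + 204*c - 35*s^3 + s^2*(327 - 5*c) + s*(30*c^2 - 164*c - 622) + 336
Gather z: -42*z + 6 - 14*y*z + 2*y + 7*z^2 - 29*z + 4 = 2*y + 7*z^2 + z*(-14*y - 71) + 10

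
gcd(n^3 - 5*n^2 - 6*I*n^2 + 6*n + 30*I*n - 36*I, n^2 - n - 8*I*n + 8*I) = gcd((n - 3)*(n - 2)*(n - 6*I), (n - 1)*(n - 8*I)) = 1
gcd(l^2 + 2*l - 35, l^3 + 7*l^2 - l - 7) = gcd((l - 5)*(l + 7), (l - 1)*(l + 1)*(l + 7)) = l + 7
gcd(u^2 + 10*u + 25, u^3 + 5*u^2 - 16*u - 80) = u + 5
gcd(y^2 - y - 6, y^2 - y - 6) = y^2 - y - 6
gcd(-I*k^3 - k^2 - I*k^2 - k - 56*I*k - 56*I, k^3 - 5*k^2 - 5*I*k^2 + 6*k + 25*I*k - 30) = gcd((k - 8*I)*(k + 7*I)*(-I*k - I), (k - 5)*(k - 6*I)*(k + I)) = 1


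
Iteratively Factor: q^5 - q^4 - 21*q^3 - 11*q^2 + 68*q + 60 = (q + 1)*(q^4 - 2*q^3 - 19*q^2 + 8*q + 60) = (q + 1)*(q + 3)*(q^3 - 5*q^2 - 4*q + 20) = (q - 2)*(q + 1)*(q + 3)*(q^2 - 3*q - 10) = (q - 2)*(q + 1)*(q + 2)*(q + 3)*(q - 5)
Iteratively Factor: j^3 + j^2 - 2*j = (j + 2)*(j^2 - j) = (j - 1)*(j + 2)*(j)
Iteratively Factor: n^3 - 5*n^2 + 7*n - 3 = (n - 1)*(n^2 - 4*n + 3) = (n - 1)^2*(n - 3)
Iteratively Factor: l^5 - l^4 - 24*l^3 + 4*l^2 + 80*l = (l + 2)*(l^4 - 3*l^3 - 18*l^2 + 40*l) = l*(l + 2)*(l^3 - 3*l^2 - 18*l + 40) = l*(l - 2)*(l + 2)*(l^2 - l - 20) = l*(l - 2)*(l + 2)*(l + 4)*(l - 5)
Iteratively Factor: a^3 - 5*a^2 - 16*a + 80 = (a - 5)*(a^2 - 16) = (a - 5)*(a - 4)*(a + 4)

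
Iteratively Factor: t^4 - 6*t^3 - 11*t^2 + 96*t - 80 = (t + 4)*(t^3 - 10*t^2 + 29*t - 20) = (t - 4)*(t + 4)*(t^2 - 6*t + 5) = (t - 4)*(t - 1)*(t + 4)*(t - 5)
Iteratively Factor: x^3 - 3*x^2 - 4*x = (x)*(x^2 - 3*x - 4) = x*(x + 1)*(x - 4)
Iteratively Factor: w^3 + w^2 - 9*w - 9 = (w + 1)*(w^2 - 9) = (w + 1)*(w + 3)*(w - 3)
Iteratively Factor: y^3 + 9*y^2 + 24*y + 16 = (y + 4)*(y^2 + 5*y + 4) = (y + 4)^2*(y + 1)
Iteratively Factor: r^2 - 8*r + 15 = (r - 5)*(r - 3)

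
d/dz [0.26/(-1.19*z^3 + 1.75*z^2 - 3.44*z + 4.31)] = (0.9282*z^2 - 0.91*z + 0.8944)/(1.19*z^3 - 1.75*z^2 + 3.44*z - 4.31)^2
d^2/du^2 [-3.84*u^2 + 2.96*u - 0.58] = -7.68000000000000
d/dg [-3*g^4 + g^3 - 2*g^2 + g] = -12*g^3 + 3*g^2 - 4*g + 1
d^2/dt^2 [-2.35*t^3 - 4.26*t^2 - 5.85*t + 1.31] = -14.1*t - 8.52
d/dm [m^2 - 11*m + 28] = 2*m - 11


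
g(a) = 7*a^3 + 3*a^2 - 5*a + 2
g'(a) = 21*a^2 + 6*a - 5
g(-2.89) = -127.46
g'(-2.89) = 153.05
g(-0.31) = 3.63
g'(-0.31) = -4.84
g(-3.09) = -160.43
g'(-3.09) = 176.97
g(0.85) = 4.22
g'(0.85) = 15.27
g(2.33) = 95.18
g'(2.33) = 122.99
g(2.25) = 85.67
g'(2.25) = 114.81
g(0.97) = 6.36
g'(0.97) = 20.58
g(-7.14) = -2357.32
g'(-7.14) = 1022.73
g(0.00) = 2.00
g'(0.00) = -5.00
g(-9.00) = -4813.00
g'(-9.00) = 1642.00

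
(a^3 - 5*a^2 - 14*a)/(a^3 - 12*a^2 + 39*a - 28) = a*(a + 2)/(a^2 - 5*a + 4)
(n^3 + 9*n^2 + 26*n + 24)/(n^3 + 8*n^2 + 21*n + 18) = (n + 4)/(n + 3)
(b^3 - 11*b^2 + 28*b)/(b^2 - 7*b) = b - 4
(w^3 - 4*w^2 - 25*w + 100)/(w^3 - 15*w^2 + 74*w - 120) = (w + 5)/(w - 6)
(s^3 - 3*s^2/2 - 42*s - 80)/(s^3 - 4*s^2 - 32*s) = (s + 5/2)/s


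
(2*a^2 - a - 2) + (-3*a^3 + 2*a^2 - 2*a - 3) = -3*a^3 + 4*a^2 - 3*a - 5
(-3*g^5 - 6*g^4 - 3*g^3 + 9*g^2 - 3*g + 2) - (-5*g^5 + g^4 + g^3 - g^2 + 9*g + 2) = 2*g^5 - 7*g^4 - 4*g^3 + 10*g^2 - 12*g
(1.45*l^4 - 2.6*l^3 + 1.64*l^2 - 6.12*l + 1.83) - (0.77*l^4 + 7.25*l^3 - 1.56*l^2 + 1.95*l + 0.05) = 0.68*l^4 - 9.85*l^3 + 3.2*l^2 - 8.07*l + 1.78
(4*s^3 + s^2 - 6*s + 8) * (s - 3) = 4*s^4 - 11*s^3 - 9*s^2 + 26*s - 24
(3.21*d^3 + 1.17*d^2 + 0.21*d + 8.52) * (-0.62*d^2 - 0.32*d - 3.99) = -1.9902*d^5 - 1.7526*d^4 - 13.3125*d^3 - 10.0179*d^2 - 3.5643*d - 33.9948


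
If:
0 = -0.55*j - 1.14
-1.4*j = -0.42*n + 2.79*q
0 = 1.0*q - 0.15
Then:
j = -2.07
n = -5.91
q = 0.15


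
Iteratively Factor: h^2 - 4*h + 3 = (h - 1)*(h - 3)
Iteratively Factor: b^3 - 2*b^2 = (b)*(b^2 - 2*b) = b^2*(b - 2)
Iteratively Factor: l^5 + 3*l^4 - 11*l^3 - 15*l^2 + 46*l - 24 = (l + 4)*(l^4 - l^3 - 7*l^2 + 13*l - 6) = (l + 3)*(l + 4)*(l^3 - 4*l^2 + 5*l - 2) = (l - 1)*(l + 3)*(l + 4)*(l^2 - 3*l + 2) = (l - 1)^2*(l + 3)*(l + 4)*(l - 2)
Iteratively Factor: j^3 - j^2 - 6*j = (j + 2)*(j^2 - 3*j) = (j - 3)*(j + 2)*(j)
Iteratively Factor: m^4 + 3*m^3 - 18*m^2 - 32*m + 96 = (m - 3)*(m^3 + 6*m^2 - 32) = (m - 3)*(m + 4)*(m^2 + 2*m - 8) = (m - 3)*(m - 2)*(m + 4)*(m + 4)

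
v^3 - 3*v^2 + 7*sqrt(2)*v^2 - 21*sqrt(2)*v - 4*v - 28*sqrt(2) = (v - 4)*(v + 1)*(v + 7*sqrt(2))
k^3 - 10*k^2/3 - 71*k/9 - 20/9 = (k - 5)*(k + 1/3)*(k + 4/3)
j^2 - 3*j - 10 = (j - 5)*(j + 2)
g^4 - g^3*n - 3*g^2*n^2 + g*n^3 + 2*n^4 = (g - 2*n)*(g - n)*(g + n)^2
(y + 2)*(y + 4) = y^2 + 6*y + 8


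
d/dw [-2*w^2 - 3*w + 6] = -4*w - 3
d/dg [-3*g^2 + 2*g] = 2 - 6*g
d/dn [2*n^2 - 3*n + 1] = 4*n - 3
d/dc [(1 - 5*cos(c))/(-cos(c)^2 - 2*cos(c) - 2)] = (5*cos(c)^2 - 2*cos(c) - 12)*sin(c)/(cos(c)^2 + 2*cos(c) + 2)^2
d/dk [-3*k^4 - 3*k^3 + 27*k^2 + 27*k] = -12*k^3 - 9*k^2 + 54*k + 27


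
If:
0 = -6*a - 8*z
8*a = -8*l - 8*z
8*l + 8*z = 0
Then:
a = 0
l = 0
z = 0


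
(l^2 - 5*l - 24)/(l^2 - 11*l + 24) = (l + 3)/(l - 3)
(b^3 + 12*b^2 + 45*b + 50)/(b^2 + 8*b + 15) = (b^2 + 7*b + 10)/(b + 3)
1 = 1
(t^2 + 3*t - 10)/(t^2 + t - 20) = (t - 2)/(t - 4)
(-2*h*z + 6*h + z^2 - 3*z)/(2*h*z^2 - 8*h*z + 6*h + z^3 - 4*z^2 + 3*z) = (-2*h + z)/(2*h*z - 2*h + z^2 - z)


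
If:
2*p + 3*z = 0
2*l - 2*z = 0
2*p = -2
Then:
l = 2/3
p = -1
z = 2/3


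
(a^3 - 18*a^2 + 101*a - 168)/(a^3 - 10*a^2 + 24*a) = (a^3 - 18*a^2 + 101*a - 168)/(a*(a^2 - 10*a + 24))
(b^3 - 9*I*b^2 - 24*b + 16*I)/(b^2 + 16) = (b^2 - 5*I*b - 4)/(b + 4*I)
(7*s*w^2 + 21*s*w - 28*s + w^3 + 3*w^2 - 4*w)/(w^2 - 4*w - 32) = (7*s*w - 7*s + w^2 - w)/(w - 8)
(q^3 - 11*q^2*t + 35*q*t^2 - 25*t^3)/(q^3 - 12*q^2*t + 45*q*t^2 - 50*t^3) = (q - t)/(q - 2*t)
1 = 1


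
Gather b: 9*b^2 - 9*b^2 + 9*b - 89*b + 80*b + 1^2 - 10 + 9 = 0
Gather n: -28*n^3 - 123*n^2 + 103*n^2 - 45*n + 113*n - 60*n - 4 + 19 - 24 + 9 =-28*n^3 - 20*n^2 + 8*n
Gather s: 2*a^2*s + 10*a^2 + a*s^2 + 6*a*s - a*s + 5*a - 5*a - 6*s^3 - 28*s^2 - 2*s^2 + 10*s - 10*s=10*a^2 - 6*s^3 + s^2*(a - 30) + s*(2*a^2 + 5*a)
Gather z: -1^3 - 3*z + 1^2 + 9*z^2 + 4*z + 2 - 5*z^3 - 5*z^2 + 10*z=-5*z^3 + 4*z^2 + 11*z + 2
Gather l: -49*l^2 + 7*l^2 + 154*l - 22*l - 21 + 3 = -42*l^2 + 132*l - 18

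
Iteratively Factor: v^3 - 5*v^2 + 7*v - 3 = (v - 3)*(v^2 - 2*v + 1) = (v - 3)*(v - 1)*(v - 1)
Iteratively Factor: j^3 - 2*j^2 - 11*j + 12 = (j + 3)*(j^2 - 5*j + 4) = (j - 1)*(j + 3)*(j - 4)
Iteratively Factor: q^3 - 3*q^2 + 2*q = (q - 1)*(q^2 - 2*q) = q*(q - 1)*(q - 2)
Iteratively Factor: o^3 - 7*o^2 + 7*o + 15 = (o - 3)*(o^2 - 4*o - 5) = (o - 3)*(o + 1)*(o - 5)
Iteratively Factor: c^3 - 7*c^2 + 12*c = (c - 4)*(c^2 - 3*c) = (c - 4)*(c - 3)*(c)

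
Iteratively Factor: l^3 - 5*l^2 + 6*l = (l)*(l^2 - 5*l + 6) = l*(l - 2)*(l - 3)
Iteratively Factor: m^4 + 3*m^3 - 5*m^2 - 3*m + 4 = (m - 1)*(m^3 + 4*m^2 - m - 4) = (m - 1)*(m + 4)*(m^2 - 1) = (m - 1)^2*(m + 4)*(m + 1)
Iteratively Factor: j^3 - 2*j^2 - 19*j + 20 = (j - 1)*(j^2 - j - 20) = (j - 5)*(j - 1)*(j + 4)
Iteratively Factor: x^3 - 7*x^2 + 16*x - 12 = (x - 3)*(x^2 - 4*x + 4) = (x - 3)*(x - 2)*(x - 2)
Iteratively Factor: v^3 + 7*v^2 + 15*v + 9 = (v + 3)*(v^2 + 4*v + 3) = (v + 1)*(v + 3)*(v + 3)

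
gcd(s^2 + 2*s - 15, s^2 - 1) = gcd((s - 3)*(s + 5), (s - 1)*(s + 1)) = 1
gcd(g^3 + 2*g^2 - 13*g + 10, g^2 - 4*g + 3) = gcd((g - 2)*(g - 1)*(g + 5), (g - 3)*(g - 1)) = g - 1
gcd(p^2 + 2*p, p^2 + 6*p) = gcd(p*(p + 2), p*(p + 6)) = p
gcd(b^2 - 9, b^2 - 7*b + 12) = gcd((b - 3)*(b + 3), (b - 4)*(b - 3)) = b - 3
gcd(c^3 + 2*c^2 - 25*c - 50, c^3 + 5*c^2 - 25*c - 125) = c^2 - 25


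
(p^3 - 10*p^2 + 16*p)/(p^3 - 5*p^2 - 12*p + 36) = p*(p - 8)/(p^2 - 3*p - 18)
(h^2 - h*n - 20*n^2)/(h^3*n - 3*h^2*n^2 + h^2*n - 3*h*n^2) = (h^2 - h*n - 20*n^2)/(h*n*(h^2 - 3*h*n + h - 3*n))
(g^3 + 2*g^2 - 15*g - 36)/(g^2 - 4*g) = g + 6 + 9/g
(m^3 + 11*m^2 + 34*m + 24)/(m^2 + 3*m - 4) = (m^2 + 7*m + 6)/(m - 1)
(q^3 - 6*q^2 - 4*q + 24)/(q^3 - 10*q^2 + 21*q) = (q^3 - 6*q^2 - 4*q + 24)/(q*(q^2 - 10*q + 21))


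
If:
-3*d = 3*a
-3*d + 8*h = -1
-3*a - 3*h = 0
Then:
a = 1/5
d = -1/5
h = -1/5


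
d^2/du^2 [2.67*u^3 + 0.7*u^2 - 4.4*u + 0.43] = 16.02*u + 1.4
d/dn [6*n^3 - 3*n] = 18*n^2 - 3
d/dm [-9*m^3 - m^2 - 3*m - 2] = -27*m^2 - 2*m - 3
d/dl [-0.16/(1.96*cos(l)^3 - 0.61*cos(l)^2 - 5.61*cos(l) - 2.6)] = (-0.9408*cos(l)^2 + 0.1952*cos(l) + 0.8976)*sin(l)/(-1.96*cos(l)^3 + 0.61*cos(l)^2 + 5.61*cos(l) + 2.6)^2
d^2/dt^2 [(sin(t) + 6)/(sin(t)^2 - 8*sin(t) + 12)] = (-9*sin(t)^5 - 32*sin(t)^4 - 156*sin(t)^2 - 1823*sin(t)/2 - 57*sin(3*t) + sin(5*t)/2 + 816)/((sin(t) - 6)^3*(sin(t) - 2)^3)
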